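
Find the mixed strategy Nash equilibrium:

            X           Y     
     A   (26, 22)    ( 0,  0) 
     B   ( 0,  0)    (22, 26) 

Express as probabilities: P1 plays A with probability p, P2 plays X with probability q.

p = 0.5417, q = 0.4583

Work:
Find probabilities that make opponent indifferent:
P2 chooses q to make P1 indifferent between A and B
P1 chooses p to make P2 indifferent between X and Y
Mixed NE: P1 plays (A: 0.5417, B: 0.4583), P2 plays (X: 0.4583, Y: 0.5417)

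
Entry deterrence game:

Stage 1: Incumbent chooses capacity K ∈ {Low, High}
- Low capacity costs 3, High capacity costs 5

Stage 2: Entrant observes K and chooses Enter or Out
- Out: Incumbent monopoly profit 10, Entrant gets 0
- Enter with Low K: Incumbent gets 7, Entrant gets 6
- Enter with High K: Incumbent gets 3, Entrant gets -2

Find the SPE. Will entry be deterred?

SPE: (High, Enter|Low, Out|High); Entry deterred. Incumbent net profit = 5

Work:
After Low K: Entrant enters (6 > 0)
After High K: Entrant stays out (-2 < 0)
Incumbent: Low → 7−3=4, High → 10−5=5
Incumbent chooses High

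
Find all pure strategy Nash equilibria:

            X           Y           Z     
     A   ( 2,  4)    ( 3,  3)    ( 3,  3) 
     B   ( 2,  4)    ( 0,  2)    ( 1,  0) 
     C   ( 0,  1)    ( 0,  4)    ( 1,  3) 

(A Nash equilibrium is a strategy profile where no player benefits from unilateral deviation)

Nash equilibrium: (A, X), (B, X)

Work:
Best responses:
  P1 vs X: payoffs [2, 2, 0] → best response A/B (payoff 2)
  P1 vs Y: payoffs [3, 0, 0] → best response A (payoff 3)
  P1 vs Z: payoffs [3, 1, 1] → best response A (payoff 3)
  P2 vs A: payoffs [4, 3, 3] → best response X (payoff 4)
  P2 vs B: payoffs [4, 2, 0] → best response X (payoff 4)
  P2 vs C: payoffs [1, 4, 3] → best response Y (payoff 4)
Mutual best responses: (A,X), (B,X) → Nash equilibria.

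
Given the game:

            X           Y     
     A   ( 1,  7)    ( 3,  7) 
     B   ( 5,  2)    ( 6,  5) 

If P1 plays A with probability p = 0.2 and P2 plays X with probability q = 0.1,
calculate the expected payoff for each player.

E[P1] = 5.28, E[P2] = 5.16

Work:
E[P1] = p·q·π₁(A,X) + p·(1-q)·π₁(A,Y) + (1-p)·q·π₁(B,X) + (1-p)·(1-q)·π₁(B,Y)
= 0.2·0.1·1 + 0.2·0.9·3 + 0.8·0.1·5 + 0.8·0.9·6
= 5.28

E[P2] = 5.16 (similar calculation)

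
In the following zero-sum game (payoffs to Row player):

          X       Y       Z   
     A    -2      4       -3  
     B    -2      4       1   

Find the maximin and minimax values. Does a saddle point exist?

Maximin = -2, Minimax = -2, Saddle: True

Work:
Row minimums: [-3, -2] → maximin = -2
Column maximums: [-2, 4, 1] → minimax = -2
Saddle point exists! Game value = -2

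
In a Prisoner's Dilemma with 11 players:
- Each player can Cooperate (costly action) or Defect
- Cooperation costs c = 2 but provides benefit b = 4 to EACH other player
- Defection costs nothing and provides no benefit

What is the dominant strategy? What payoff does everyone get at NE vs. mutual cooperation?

Dominant: Defect; NE payoff = 0; Coop payoff = 38

Work:
Defect dominates (saves cost c = 2, benefit to others is external)
NE: All defect → everyone gets 0
If all cooperate: each receives (10)×4 - 2 = 38
Social dilemma: 38 > 0 but NE gives 0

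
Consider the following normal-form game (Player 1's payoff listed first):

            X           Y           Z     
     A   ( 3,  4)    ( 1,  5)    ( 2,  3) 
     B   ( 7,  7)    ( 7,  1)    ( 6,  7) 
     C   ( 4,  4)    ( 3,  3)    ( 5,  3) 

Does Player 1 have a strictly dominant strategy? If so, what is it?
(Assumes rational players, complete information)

Yes, Player 1's strictly dominant strategy is B

Work:
A strategy strictly dominates another if it gives a strictly higher payoff against every opponent action. Compare each pair of P1's strategies column-by-column:
  A vs B: [3 vs 7, 1 vs 7, 2 vs 6] → A does not strictly dominate B (column X: 3 ≤ 7)
  A vs C: [3 vs 4, 1 vs 3, 2 vs 5] → A does not strictly dominate C (column X: 3 ≤ 4)
  B vs A: [7 vs 3, 7 vs 1, 6 vs 2] → B strictly dominates A
  B vs C: [7 vs 4, 7 vs 3, 6 vs 5] → B strictly dominates C
  C vs A: [4 vs 3, 3 vs 1, 5 vs 2] → C strictly dominates A
  C vs B: [4 vs 7, 3 vs 7, 5 vs 6] → C does not strictly dominate B (column X: 4 ≤ 7)
B strictly dominates every other strategy → strictly dominant.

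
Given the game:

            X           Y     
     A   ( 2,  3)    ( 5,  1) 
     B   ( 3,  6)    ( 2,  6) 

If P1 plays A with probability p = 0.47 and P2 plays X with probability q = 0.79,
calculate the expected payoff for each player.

E[P1] = 2.7148, E[P2] = 4.3926

Work:
E[P1] = p·q·π₁(A,X) + p·(1-q)·π₁(A,Y) + (1-p)·q·π₁(B,X) + (1-p)·(1-q)·π₁(B,Y)
= 0.47·0.79·2 + 0.47·0.21·5 + 0.53·0.79·3 + 0.53·0.21·2
= 2.7148

E[P2] = 4.3926 (similar calculation)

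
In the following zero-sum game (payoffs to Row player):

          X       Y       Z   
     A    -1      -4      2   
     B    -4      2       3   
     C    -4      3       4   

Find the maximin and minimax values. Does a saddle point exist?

Maximin = -4, Minimax = -1, Saddle: False

Work:
Row minimums: [-4, -4, -4] → maximin = -4
Column maximums: [-1, 3, 4] → minimax = -1
No saddle point (maximin ≠ minimax). Mixed strategy needed.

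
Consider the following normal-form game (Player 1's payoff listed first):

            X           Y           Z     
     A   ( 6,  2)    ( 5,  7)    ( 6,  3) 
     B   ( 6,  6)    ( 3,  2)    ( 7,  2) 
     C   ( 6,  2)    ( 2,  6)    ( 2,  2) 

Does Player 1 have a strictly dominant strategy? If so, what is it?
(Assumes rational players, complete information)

No strictly dominant strategy exists for Player 1

Work:
A strategy strictly dominates another if it gives a strictly higher payoff against every opponent action. Compare each pair of P1's strategies column-by-column:
  A vs B: [6 vs 6, 5 vs 3, 6 vs 7] → A does not strictly dominate B (column X: 6 ≤ 6)
  A vs C: [6 vs 6, 5 vs 2, 6 vs 2] → A does not strictly dominate C (column X: 6 ≤ 6)
  B vs A: [6 vs 6, 3 vs 5, 7 vs 6] → B does not strictly dominate A (column X: 6 ≤ 6)
  B vs C: [6 vs 6, 3 vs 2, 7 vs 2] → B does not strictly dominate C (column X: 6 ≤ 6)
  C vs A: [6 vs 6, 2 vs 5, 2 vs 6] → C does not strictly dominate A (column X: 6 ≤ 6)
  C vs B: [6 vs 6, 2 vs 3, 2 vs 7] → C does not strictly dominate B (column X: 6 ≤ 6)
No single strategy strictly dominates all others → no strictly dominant strategy.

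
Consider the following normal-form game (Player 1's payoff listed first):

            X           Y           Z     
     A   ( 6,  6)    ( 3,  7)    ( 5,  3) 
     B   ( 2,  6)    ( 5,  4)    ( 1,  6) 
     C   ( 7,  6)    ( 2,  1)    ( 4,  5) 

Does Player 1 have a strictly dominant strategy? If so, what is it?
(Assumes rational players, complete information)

No strictly dominant strategy exists for Player 1

Work:
A strategy strictly dominates another if it gives a strictly higher payoff against every opponent action. Compare each pair of P1's strategies column-by-column:
  A vs B: [6 vs 2, 3 vs 5, 5 vs 1] → A does not strictly dominate B (column Y: 3 ≤ 5)
  A vs C: [6 vs 7, 3 vs 2, 5 vs 4] → A does not strictly dominate C (column X: 6 ≤ 7)
  B vs A: [2 vs 6, 5 vs 3, 1 vs 5] → B does not strictly dominate A (column X: 2 ≤ 6)
  B vs C: [2 vs 7, 5 vs 2, 1 vs 4] → B does not strictly dominate C (column X: 2 ≤ 7)
  C vs A: [7 vs 6, 2 vs 3, 4 vs 5] → C does not strictly dominate A (column Y: 2 ≤ 3)
  C vs B: [7 vs 2, 2 vs 5, 4 vs 1] → C does not strictly dominate B (column Y: 2 ≤ 5)
No single strategy strictly dominates all others → no strictly dominant strategy.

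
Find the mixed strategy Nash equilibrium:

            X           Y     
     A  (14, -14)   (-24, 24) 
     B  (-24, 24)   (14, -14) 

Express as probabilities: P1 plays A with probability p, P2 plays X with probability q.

p = 0.5, q = 0.5

Work:
Find probabilities that make opponent indifferent:
P2 chooses q to make P1 indifferent between A and B
P1 chooses p to make P2 indifferent between X and Y
Mixed NE: P1 plays (A: 0.5, B: 0.5), P2 plays (X: 0.5, Y: 0.5)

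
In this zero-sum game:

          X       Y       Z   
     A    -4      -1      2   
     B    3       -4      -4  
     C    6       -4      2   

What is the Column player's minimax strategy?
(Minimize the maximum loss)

Column should play Y, value = -1

Work:
Column player minimizes Row's maximum payoff:
Column X: max payoff to Row = 6
Column Y: max payoff to Row = -1
Column Z: max payoff to Row = 2
Minimum is -1, achieved by column Y.
Minimax strategy: Y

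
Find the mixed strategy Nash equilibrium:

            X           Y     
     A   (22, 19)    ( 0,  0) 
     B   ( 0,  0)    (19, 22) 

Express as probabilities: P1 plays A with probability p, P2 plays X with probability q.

p = 0.5366, q = 0.4634

Work:
Find probabilities that make opponent indifferent:
P2 chooses q to make P1 indifferent between A and B
P1 chooses p to make P2 indifferent between X and Y
Mixed NE: P1 plays (A: 0.5366, B: 0.4634), P2 plays (X: 0.4634, Y: 0.5366)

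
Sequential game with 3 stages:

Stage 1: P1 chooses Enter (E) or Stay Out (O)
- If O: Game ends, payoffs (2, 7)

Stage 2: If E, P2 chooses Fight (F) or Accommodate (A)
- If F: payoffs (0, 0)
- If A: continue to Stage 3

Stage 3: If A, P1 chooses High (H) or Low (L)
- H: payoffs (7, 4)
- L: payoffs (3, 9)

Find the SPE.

SPE: (E, A, H); Outcome (7, 4)

Work:
Stage 3: P1 chooses H (7 vs 3)
Stage 2: P2: F->0, A->4 (anticipating H). Choose A
Stage 1: P1: O->2, E->7 (anticipating A, H). Choose E
SPE path: E -> A -> H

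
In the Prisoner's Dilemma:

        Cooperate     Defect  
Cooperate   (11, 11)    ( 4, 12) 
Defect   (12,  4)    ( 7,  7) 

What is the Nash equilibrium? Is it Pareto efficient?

(Defect, Defect) is NE; not Pareto efficient

Work:
Defect dominates Cooperate for both players:
If P2 cooperates: Defect (12) > Cooperate (11)
If P2 defects: Defect (7) > Cooperate (4)
NE: (Defect, Defect) with payoff (7, 7)
But (Cooperate, Cooperate) = (11, 11) Pareto dominates (7, 7)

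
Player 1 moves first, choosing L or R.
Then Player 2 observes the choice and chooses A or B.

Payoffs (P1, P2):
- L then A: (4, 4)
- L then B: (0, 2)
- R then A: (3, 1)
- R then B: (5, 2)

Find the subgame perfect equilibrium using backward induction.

P1 plays R, P2 plays A after L and B after R; Payoff (5, 2)

Work:
Backward induction:
After L: P2 chooses A → P1 gets 4
After R: P2 chooses B → P1 gets 5
P1 chooses R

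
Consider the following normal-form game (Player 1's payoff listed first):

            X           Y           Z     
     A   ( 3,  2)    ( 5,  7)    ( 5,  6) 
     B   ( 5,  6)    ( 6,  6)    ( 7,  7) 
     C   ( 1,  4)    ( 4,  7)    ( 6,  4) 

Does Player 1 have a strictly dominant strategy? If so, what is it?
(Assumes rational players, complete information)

Yes, Player 1's strictly dominant strategy is B

Work:
A strategy strictly dominates another if it gives a strictly higher payoff against every opponent action. Compare each pair of P1's strategies column-by-column:
  A vs B: [3 vs 5, 5 vs 6, 5 vs 7] → A does not strictly dominate B (column X: 3 ≤ 5)
  A vs C: [3 vs 1, 5 vs 4, 5 vs 6] → A does not strictly dominate C (column Z: 5 ≤ 6)
  B vs A: [5 vs 3, 6 vs 5, 7 vs 5] → B strictly dominates A
  B vs C: [5 vs 1, 6 vs 4, 7 vs 6] → B strictly dominates C
  C vs A: [1 vs 3, 4 vs 5, 6 vs 5] → C does not strictly dominate A (column X: 1 ≤ 3)
  C vs B: [1 vs 5, 4 vs 6, 6 vs 7] → C does not strictly dominate B (column X: 1 ≤ 5)
B strictly dominates every other strategy → strictly dominant.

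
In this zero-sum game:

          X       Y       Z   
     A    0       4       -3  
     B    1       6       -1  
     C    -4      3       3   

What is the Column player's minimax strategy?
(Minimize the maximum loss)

Column should play X, value = 1

Work:
Column player minimizes Row's maximum payoff:
Column X: max payoff to Row = 1
Column Y: max payoff to Row = 6
Column Z: max payoff to Row = 3
Minimum is 1, achieved by column X.
Minimax strategy: X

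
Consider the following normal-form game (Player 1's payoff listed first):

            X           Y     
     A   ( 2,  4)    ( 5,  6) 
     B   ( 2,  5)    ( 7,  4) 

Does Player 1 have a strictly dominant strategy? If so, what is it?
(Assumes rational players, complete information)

No strictly dominant strategy exists for Player 1

Work:
A strategy strictly dominates another if it gives a strictly higher payoff against every opponent action. Compare each pair of P1's strategies column-by-column:
  A vs B: [2 vs 2, 5 vs 7] → A does not strictly dominate B (column X: 2 ≤ 2)
  B vs A: [2 vs 2, 7 vs 5] → B does not strictly dominate A (column X: 2 ≤ 2)
No single strategy strictly dominates all others → no strictly dominant strategy.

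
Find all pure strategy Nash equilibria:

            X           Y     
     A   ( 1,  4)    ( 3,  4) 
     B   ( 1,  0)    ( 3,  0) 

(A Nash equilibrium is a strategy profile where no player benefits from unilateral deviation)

Nash equilibrium: (A, X), (A, Y), (B, X), (B, Y)

Work:
Best responses:
  P1 vs X: payoffs [1, 1] → best response A/B (payoff 1)
  P1 vs Y: payoffs [3, 3] → best response A/B (payoff 3)
  P2 vs A: payoffs [4, 4] → best response X/Y (payoff 4)
  P2 vs B: payoffs [0, 0] → best response X/Y (payoff 0)
Mutual best responses: (A,X), (A,Y), (B,X), (B,Y) → Nash equilibria.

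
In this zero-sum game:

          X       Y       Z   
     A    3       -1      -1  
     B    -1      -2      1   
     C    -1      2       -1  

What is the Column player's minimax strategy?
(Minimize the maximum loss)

Column should play Z, value = 1

Work:
Column player minimizes Row's maximum payoff:
Column X: max payoff to Row = 3
Column Y: max payoff to Row = 2
Column Z: max payoff to Row = 1
Minimum is 1, achieved by column Z.
Minimax strategy: Z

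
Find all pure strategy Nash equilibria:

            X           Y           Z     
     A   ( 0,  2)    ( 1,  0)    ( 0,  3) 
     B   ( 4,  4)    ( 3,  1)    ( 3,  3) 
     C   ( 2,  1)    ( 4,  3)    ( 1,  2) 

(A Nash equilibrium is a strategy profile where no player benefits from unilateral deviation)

Nash equilibrium: (B, X), (C, Y)

Work:
Best responses:
  P1 vs X: payoffs [0, 4, 2] → best response B (payoff 4)
  P1 vs Y: payoffs [1, 3, 4] → best response C (payoff 4)
  P1 vs Z: payoffs [0, 3, 1] → best response B (payoff 3)
  P2 vs A: payoffs [2, 0, 3] → best response Z (payoff 3)
  P2 vs B: payoffs [4, 1, 3] → best response X (payoff 4)
  P2 vs C: payoffs [1, 3, 2] → best response Y (payoff 3)
Mutual best responses: (B,X), (C,Y) → Nash equilibria.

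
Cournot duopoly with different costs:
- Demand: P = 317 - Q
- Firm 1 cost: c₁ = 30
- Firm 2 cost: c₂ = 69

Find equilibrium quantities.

q₁* = 108.67, q₂* = 69.67

Work:
Reaction: q₁ = (317 - 30 - q₂)/2
Reaction: q₂ = (317 - 69 - q₁)/2
Solve simultaneously:
q₁* = (317 - 2×30 + 69)/3 = 108.67
q₂* = (317 - 2×69 + 30)/3 = 69.67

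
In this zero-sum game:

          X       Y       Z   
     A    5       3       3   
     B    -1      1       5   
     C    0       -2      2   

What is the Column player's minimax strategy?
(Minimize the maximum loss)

Column should play Y, value = 3

Work:
Column player minimizes Row's maximum payoff:
Column X: max payoff to Row = 5
Column Y: max payoff to Row = 3
Column Z: max payoff to Row = 5
Minimum is 3, achieved by column Y.
Minimax strategy: Y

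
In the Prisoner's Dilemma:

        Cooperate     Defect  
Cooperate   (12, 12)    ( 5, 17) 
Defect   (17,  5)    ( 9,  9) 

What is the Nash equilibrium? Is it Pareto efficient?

(Defect, Defect) is NE; not Pareto efficient

Work:
Defect dominates Cooperate for both players:
If P2 cooperates: Defect (17) > Cooperate (12)
If P2 defects: Defect (9) > Cooperate (5)
NE: (Defect, Defect) with payoff (9, 9)
But (Cooperate, Cooperate) = (12, 12) Pareto dominates (9, 9)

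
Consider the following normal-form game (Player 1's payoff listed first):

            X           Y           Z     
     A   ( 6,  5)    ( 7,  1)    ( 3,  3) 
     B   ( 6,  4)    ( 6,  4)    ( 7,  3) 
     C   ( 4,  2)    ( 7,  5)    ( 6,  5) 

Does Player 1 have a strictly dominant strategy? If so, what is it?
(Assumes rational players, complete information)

No strictly dominant strategy exists for Player 1

Work:
A strategy strictly dominates another if it gives a strictly higher payoff against every opponent action. Compare each pair of P1's strategies column-by-column:
  A vs B: [6 vs 6, 7 vs 6, 3 vs 7] → A does not strictly dominate B (column X: 6 ≤ 6)
  A vs C: [6 vs 4, 7 vs 7, 3 vs 6] → A does not strictly dominate C (column Y: 7 ≤ 7)
  B vs A: [6 vs 6, 6 vs 7, 7 vs 3] → B does not strictly dominate A (column X: 6 ≤ 6)
  B vs C: [6 vs 4, 6 vs 7, 7 vs 6] → B does not strictly dominate C (column Y: 6 ≤ 7)
  C vs A: [4 vs 6, 7 vs 7, 6 vs 3] → C does not strictly dominate A (column X: 4 ≤ 6)
  C vs B: [4 vs 6, 7 vs 6, 6 vs 7] → C does not strictly dominate B (column X: 4 ≤ 6)
No single strategy strictly dominates all others → no strictly dominant strategy.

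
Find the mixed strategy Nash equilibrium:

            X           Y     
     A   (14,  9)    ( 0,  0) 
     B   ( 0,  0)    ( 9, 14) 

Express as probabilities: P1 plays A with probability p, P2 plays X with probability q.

p = 0.6087, q = 0.3913

Work:
Find probabilities that make opponent indifferent:
P2 chooses q to make P1 indifferent between A and B
P1 chooses p to make P2 indifferent between X and Y
Mixed NE: P1 plays (A: 0.6087, B: 0.3913), P2 plays (X: 0.3913, Y: 0.6087)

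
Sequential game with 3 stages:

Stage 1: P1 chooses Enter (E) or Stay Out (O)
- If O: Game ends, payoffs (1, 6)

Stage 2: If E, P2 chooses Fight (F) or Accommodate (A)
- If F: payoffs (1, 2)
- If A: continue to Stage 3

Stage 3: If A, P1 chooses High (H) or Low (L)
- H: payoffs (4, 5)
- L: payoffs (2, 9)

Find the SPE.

SPE: (E, A, H); Outcome (4, 5)

Work:
Stage 3: P1 chooses H (4 vs 2)
Stage 2: P2: F->2, A->5 (anticipating H). Choose A
Stage 1: P1: O->1, E->4 (anticipating A, H). Choose E
SPE path: E -> A -> H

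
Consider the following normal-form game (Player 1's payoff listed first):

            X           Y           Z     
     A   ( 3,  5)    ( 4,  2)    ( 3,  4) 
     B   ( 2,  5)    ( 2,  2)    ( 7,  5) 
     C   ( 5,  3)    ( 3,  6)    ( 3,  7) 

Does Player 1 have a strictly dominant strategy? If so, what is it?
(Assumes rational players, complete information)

No strictly dominant strategy exists for Player 1

Work:
A strategy strictly dominates another if it gives a strictly higher payoff against every opponent action. Compare each pair of P1's strategies column-by-column:
  A vs B: [3 vs 2, 4 vs 2, 3 vs 7] → A does not strictly dominate B (column Z: 3 ≤ 7)
  A vs C: [3 vs 5, 4 vs 3, 3 vs 3] → A does not strictly dominate C (column X: 3 ≤ 5)
  B vs A: [2 vs 3, 2 vs 4, 7 vs 3] → B does not strictly dominate A (column X: 2 ≤ 3)
  B vs C: [2 vs 5, 2 vs 3, 7 vs 3] → B does not strictly dominate C (column X: 2 ≤ 5)
  C vs A: [5 vs 3, 3 vs 4, 3 vs 3] → C does not strictly dominate A (column Y: 3 ≤ 4)
  C vs B: [5 vs 2, 3 vs 2, 3 vs 7] → C does not strictly dominate B (column Z: 3 ≤ 7)
No single strategy strictly dominates all others → no strictly dominant strategy.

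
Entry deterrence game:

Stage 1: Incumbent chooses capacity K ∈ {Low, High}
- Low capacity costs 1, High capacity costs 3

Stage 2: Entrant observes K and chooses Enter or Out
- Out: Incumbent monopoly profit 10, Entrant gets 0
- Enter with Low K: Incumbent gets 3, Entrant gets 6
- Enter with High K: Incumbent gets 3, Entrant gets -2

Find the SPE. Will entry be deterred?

SPE: (High, Enter|Low, Out|High); Entry deterred. Incumbent net profit = 7

Work:
After Low K: Entrant enters (6 > 0)
After High K: Entrant stays out (-2 < 0)
Incumbent: Low → 3−1=2, High → 10−3=7
Incumbent chooses High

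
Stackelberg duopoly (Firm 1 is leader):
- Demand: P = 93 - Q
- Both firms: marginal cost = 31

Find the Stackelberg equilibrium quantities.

q₁* (leader) = 31.0, q₂* (follower) = 15.5

Work:
Follower's reaction: q₂ = (a - c - q₁)/2
Leader substitutes: π₁ = q₁·(a - q₁ - (a-c-q₁)/2 - c)
FOC: q₁* = (93 - 31)/2 = 31.00
Then: q₂* = (93 - 31 - 31.0)/2 = 15.50
Leader has first-mover advantage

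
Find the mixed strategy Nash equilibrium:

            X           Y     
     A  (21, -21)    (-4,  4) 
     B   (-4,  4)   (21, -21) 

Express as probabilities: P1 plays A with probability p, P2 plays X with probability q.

p = 0.5, q = 0.5

Work:
Find probabilities that make opponent indifferent:
P2 chooses q to make P1 indifferent between A and B
P1 chooses p to make P2 indifferent between X and Y
Mixed NE: P1 plays (A: 0.5, B: 0.5), P2 plays (X: 0.5, Y: 0.5)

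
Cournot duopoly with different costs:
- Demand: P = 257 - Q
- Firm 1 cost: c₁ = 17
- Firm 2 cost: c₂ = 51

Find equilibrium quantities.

q₁* = 91.33, q₂* = 57.33

Work:
Reaction: q₁ = (257 - 17 - q₂)/2
Reaction: q₂ = (257 - 51 - q₁)/2
Solve simultaneously:
q₁* = (257 - 2×17 + 51)/3 = 91.33
q₂* = (257 - 2×51 + 17)/3 = 57.33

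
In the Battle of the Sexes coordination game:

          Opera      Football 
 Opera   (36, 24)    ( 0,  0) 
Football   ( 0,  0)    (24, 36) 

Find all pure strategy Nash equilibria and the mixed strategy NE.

Pure NE: (Opera, Opera) and (Football, Football); Mixed NE: p = 0.6, q = 0.4

Work:
Check pure NE:
(Opera, Opera): (36, 24) - no unilateral deviation beneficial
(Football, Football): (24, 36) - no unilateral deviation beneficial
Mixed NE: P1 plays Opera with p = 0.6, P2 plays Opera with q = 0.4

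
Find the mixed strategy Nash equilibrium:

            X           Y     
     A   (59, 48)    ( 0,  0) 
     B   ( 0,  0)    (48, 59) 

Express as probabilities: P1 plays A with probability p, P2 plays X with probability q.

p = 0.5514, q = 0.4486

Work:
Find probabilities that make opponent indifferent:
P2 chooses q to make P1 indifferent between A and B
P1 chooses p to make P2 indifferent between X and Y
Mixed NE: P1 plays (A: 0.5514, B: 0.4486), P2 plays (X: 0.4486, Y: 0.5514)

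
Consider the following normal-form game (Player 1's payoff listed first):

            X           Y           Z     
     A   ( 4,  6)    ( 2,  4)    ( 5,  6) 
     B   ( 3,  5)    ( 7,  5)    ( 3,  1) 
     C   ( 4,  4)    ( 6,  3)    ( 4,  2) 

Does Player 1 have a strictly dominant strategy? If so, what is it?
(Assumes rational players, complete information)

No strictly dominant strategy exists for Player 1

Work:
A strategy strictly dominates another if it gives a strictly higher payoff against every opponent action. Compare each pair of P1's strategies column-by-column:
  A vs B: [4 vs 3, 2 vs 7, 5 vs 3] → A does not strictly dominate B (column Y: 2 ≤ 7)
  A vs C: [4 vs 4, 2 vs 6, 5 vs 4] → A does not strictly dominate C (column X: 4 ≤ 4)
  B vs A: [3 vs 4, 7 vs 2, 3 vs 5] → B does not strictly dominate A (column X: 3 ≤ 4)
  B vs C: [3 vs 4, 7 vs 6, 3 vs 4] → B does not strictly dominate C (column X: 3 ≤ 4)
  C vs A: [4 vs 4, 6 vs 2, 4 vs 5] → C does not strictly dominate A (column X: 4 ≤ 4)
  C vs B: [4 vs 3, 6 vs 7, 4 vs 3] → C does not strictly dominate B (column Y: 6 ≤ 7)
No single strategy strictly dominates all others → no strictly dominant strategy.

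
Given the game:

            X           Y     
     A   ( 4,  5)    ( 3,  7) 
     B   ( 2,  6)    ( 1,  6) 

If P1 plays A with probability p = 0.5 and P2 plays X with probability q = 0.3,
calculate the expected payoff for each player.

E[P1] = 2.3, E[P2] = 6.2

Work:
E[P1] = p·q·π₁(A,X) + p·(1-q)·π₁(A,Y) + (1-p)·q·π₁(B,X) + (1-p)·(1-q)·π₁(B,Y)
= 0.5·0.3·4 + 0.5·0.7·3 + 0.5·0.3·2 + 0.5·0.7·1
= 2.3

E[P2] = 6.2 (similar calculation)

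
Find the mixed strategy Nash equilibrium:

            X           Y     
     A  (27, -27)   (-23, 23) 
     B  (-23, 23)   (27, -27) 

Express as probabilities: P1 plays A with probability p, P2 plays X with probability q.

p = 0.5, q = 0.5

Work:
Find probabilities that make opponent indifferent:
P2 chooses q to make P1 indifferent between A and B
P1 chooses p to make P2 indifferent between X and Y
Mixed NE: P1 plays (A: 0.5, B: 0.5), P2 plays (X: 0.5, Y: 0.5)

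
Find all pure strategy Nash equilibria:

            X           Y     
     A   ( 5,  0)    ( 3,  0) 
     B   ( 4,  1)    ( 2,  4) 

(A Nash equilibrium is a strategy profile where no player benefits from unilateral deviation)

Nash equilibrium: (A, X), (A, Y)

Work:
Best responses:
  P1 vs X: payoffs [5, 4] → best response A (payoff 5)
  P1 vs Y: payoffs [3, 2] → best response A (payoff 3)
  P2 vs A: payoffs [0, 0] → best response X/Y (payoff 0)
  P2 vs B: payoffs [1, 4] → best response Y (payoff 4)
Mutual best responses: (A,X), (A,Y) → Nash equilibria.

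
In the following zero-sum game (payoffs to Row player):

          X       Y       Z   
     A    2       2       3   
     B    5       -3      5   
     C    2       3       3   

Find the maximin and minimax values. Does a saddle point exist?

Maximin = 2, Minimax = 3, Saddle: False

Work:
Row minimums: [2, -3, 2] → maximin = 2
Column maximums: [5, 3, 5] → minimax = 3
No saddle point (maximin ≠ minimax). Mixed strategy needed.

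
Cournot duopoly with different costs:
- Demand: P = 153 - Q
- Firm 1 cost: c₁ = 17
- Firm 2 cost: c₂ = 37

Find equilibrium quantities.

q₁* = 52.0, q₂* = 32.0

Work:
Reaction: q₁ = (153 - 17 - q₂)/2
Reaction: q₂ = (153 - 37 - q₁)/2
Solve simultaneously:
q₁* = (153 - 2×17 + 37)/3 = 52.0
q₂* = (153 - 2×37 + 17)/3 = 32.0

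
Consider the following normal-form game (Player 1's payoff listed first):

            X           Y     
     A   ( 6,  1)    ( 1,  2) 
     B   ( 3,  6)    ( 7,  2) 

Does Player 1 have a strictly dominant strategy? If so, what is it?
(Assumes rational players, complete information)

No strictly dominant strategy exists for Player 1

Work:
A strategy strictly dominates another if it gives a strictly higher payoff against every opponent action. Compare each pair of P1's strategies column-by-column:
  A vs B: [6 vs 3, 1 vs 7] → A does not strictly dominate B (column Y: 1 ≤ 7)
  B vs A: [3 vs 6, 7 vs 1] → B does not strictly dominate A (column X: 3 ≤ 6)
No single strategy strictly dominates all others → no strictly dominant strategy.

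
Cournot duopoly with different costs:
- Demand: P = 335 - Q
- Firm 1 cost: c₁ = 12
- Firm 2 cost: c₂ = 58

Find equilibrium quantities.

q₁* = 123.0, q₂* = 77.0

Work:
Reaction: q₁ = (335 - 12 - q₂)/2
Reaction: q₂ = (335 - 58 - q₁)/2
Solve simultaneously:
q₁* = (335 - 2×12 + 58)/3 = 123.0
q₂* = (335 - 2×58 + 12)/3 = 77.0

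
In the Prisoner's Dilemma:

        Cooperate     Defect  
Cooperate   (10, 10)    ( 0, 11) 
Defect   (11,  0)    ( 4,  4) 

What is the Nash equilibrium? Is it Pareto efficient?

(Defect, Defect) is NE; not Pareto efficient

Work:
Defect dominates Cooperate for both players:
If P2 cooperates: Defect (11) > Cooperate (10)
If P2 defects: Defect (4) > Cooperate (0)
NE: (Defect, Defect) with payoff (4, 4)
But (Cooperate, Cooperate) = (10, 10) Pareto dominates (4, 4)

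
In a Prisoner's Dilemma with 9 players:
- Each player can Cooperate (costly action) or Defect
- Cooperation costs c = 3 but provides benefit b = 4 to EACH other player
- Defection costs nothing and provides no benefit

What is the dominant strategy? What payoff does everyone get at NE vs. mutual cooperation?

Dominant: Defect; NE payoff = 0; Coop payoff = 29

Work:
Defect dominates (saves cost c = 3, benefit to others is external)
NE: All defect → everyone gets 0
If all cooperate: each receives (8)×4 - 3 = 29
Social dilemma: 29 > 0 but NE gives 0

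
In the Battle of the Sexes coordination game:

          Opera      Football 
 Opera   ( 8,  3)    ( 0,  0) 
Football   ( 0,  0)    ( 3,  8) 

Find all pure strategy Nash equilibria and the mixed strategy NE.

Pure NE: (Opera, Opera) and (Football, Football); Mixed NE: p = 0.7273, q = 0.2727

Work:
Check pure NE:
(Opera, Opera): (8, 3) - no unilateral deviation beneficial
(Football, Football): (3, 8) - no unilateral deviation beneficial
Mixed NE: P1 plays Opera with p = 0.7273, P2 plays Opera with q = 0.2727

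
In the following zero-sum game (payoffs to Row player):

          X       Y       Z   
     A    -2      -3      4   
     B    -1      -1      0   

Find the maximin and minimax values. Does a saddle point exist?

Maximin = -1, Minimax = -1, Saddle: True

Work:
Row minimums: [-3, -1] → maximin = -1
Column maximums: [-1, -1, 4] → minimax = -1
Saddle point exists! Game value = -1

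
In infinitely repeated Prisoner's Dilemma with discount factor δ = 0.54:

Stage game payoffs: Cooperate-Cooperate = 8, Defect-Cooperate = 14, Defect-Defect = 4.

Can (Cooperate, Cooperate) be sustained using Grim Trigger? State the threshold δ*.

δ* = 0.6; since δ = 0.54 < 0.6, cooperation cannot be sustained

Work:
For Grim Trigger:
Cooperate forever: 8/(1-δ)
Defect then punished: 14 + 4·δ/(1-δ)
Need: 8/(1-δ) ≥ 14 + 4·δ/(1-δ)
Solving: δ ≥ (T-R)/(T-P) = (14-8)/(14-4) = 0.6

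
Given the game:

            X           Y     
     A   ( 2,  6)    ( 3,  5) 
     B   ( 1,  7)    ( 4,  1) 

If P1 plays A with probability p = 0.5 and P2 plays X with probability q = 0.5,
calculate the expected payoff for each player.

E[P1] = 2.5, E[P2] = 4.75

Work:
E[P1] = p·q·π₁(A,X) + p·(1-q)·π₁(A,Y) + (1-p)·q·π₁(B,X) + (1-p)·(1-q)·π₁(B,Y)
= 0.5·0.5·2 + 0.5·0.5·3 + 0.5·0.5·1 + 0.5·0.5·4
= 2.5

E[P2] = 4.75 (similar calculation)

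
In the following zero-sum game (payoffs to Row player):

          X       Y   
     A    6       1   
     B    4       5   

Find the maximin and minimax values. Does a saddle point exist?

Maximin = 4, Minimax = 5, Saddle: False

Work:
Row minimums: [1, 4] → maximin = 4
Column maximums: [6, 5] → minimax = 5
No saddle point (maximin ≠ minimax). Mixed strategy needed.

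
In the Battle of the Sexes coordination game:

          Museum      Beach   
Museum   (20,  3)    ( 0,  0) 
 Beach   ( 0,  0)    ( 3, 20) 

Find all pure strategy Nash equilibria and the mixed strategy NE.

Pure NE: (Museum, Museum) and (Beach, Beach); Mixed NE: p = 0.8696, q = 0.1304

Work:
Check pure NE:
(Museum, Museum): (20, 3) - no unilateral deviation beneficial
(Beach, Beach): (3, 20) - no unilateral deviation beneficial
Mixed NE: P1 plays Museum with p = 0.8696, P2 plays Museum with q = 0.1304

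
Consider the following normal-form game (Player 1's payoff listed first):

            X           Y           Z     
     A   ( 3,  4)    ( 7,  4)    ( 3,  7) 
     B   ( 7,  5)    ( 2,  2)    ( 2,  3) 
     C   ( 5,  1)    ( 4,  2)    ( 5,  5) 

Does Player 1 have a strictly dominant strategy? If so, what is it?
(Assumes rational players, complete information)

No strictly dominant strategy exists for Player 1

Work:
A strategy strictly dominates another if it gives a strictly higher payoff against every opponent action. Compare each pair of P1's strategies column-by-column:
  A vs B: [3 vs 7, 7 vs 2, 3 vs 2] → A does not strictly dominate B (column X: 3 ≤ 7)
  A vs C: [3 vs 5, 7 vs 4, 3 vs 5] → A does not strictly dominate C (column X: 3 ≤ 5)
  B vs A: [7 vs 3, 2 vs 7, 2 vs 3] → B does not strictly dominate A (column Y: 2 ≤ 7)
  B vs C: [7 vs 5, 2 vs 4, 2 vs 5] → B does not strictly dominate C (column Y: 2 ≤ 4)
  C vs A: [5 vs 3, 4 vs 7, 5 vs 3] → C does not strictly dominate A (column Y: 4 ≤ 7)
  C vs B: [5 vs 7, 4 vs 2, 5 vs 2] → C does not strictly dominate B (column X: 5 ≤ 7)
No single strategy strictly dominates all others → no strictly dominant strategy.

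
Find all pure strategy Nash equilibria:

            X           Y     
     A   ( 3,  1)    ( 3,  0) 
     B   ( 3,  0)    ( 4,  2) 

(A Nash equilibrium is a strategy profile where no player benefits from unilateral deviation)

Nash equilibrium: (A, X), (B, Y)

Work:
Best responses:
  P1 vs X: payoffs [3, 3] → best response A/B (payoff 3)
  P1 vs Y: payoffs [3, 4] → best response B (payoff 4)
  P2 vs A: payoffs [1, 0] → best response X (payoff 1)
  P2 vs B: payoffs [0, 2] → best response Y (payoff 2)
Mutual best responses: (A,X), (B,Y) → Nash equilibria.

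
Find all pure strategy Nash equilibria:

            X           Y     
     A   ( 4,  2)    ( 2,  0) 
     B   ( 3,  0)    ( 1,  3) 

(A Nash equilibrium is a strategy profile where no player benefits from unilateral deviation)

Nash equilibrium: (A, X)

Work:
Best responses:
  P1 vs X: payoffs [4, 3] → best response A (payoff 4)
  P1 vs Y: payoffs [2, 1] → best response A (payoff 2)
  P2 vs A: payoffs [2, 0] → best response X (payoff 2)
  P2 vs B: payoffs [0, 3] → best response Y (payoff 3)
Mutual best responses: (A,X) → Nash equilibria.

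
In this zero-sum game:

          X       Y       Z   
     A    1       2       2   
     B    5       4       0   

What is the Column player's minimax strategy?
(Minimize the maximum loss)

Column should play Z, value = 2

Work:
Column player minimizes Row's maximum payoff:
Column X: max payoff to Row = 5
Column Y: max payoff to Row = 4
Column Z: max payoff to Row = 2
Minimum is 2, achieved by column Z.
Minimax strategy: Z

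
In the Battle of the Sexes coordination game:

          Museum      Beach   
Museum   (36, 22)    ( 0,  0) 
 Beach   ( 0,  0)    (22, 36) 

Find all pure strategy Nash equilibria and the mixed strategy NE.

Pure NE: (Museum, Museum) and (Beach, Beach); Mixed NE: p = 0.6207, q = 0.3793

Work:
Check pure NE:
(Museum, Museum): (36, 22) - no unilateral deviation beneficial
(Beach, Beach): (22, 36) - no unilateral deviation beneficial
Mixed NE: P1 plays Museum with p = 0.6207, P2 plays Museum with q = 0.3793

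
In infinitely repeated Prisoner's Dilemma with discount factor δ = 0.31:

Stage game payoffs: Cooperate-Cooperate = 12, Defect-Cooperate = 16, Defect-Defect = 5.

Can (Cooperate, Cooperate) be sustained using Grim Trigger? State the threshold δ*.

δ* = 0.3636; since δ = 0.31 < 0.3636, cooperation cannot be sustained

Work:
For Grim Trigger:
Cooperate forever: 12/(1-δ)
Defect then punished: 16 + 5·δ/(1-δ)
Need: 12/(1-δ) ≥ 16 + 5·δ/(1-δ)
Solving: δ ≥ (T-R)/(T-P) = (16-12)/(16-5) = 0.3636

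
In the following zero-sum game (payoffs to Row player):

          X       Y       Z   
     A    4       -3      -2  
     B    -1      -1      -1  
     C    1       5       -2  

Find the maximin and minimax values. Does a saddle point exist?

Maximin = -1, Minimax = -1, Saddle: True

Work:
Row minimums: [-3, -1, -2] → maximin = -1
Column maximums: [4, 5, -1] → minimax = -1
Saddle point exists! Game value = -1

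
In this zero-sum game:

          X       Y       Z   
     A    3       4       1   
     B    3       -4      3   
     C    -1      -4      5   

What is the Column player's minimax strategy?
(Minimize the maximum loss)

Column should play X, value = 3

Work:
Column player minimizes Row's maximum payoff:
Column X: max payoff to Row = 3
Column Y: max payoff to Row = 4
Column Z: max payoff to Row = 5
Minimum is 3, achieved by column X.
Minimax strategy: X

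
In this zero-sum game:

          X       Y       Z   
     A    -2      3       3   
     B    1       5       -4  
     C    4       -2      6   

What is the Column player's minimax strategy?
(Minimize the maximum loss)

Column should play X, value = 4

Work:
Column player minimizes Row's maximum payoff:
Column X: max payoff to Row = 4
Column Y: max payoff to Row = 5
Column Z: max payoff to Row = 6
Minimum is 4, achieved by column X.
Minimax strategy: X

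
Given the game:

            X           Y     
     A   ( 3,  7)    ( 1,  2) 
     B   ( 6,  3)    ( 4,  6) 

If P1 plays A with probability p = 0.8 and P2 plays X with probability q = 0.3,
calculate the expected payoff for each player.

E[P1] = 2.2, E[P2] = 3.82

Work:
E[P1] = p·q·π₁(A,X) + p·(1-q)·π₁(A,Y) + (1-p)·q·π₁(B,X) + (1-p)·(1-q)·π₁(B,Y)
= 0.8·0.3·3 + 0.8·0.7·1 + 0.2·0.3·6 + 0.2·0.7·4
= 2.2

E[P2] = 3.82 (similar calculation)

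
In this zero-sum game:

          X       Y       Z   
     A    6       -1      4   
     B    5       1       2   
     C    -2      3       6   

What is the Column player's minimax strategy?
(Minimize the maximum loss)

Column should play Y, value = 3

Work:
Column player minimizes Row's maximum payoff:
Column X: max payoff to Row = 6
Column Y: max payoff to Row = 3
Column Z: max payoff to Row = 6
Minimum is 3, achieved by column Y.
Minimax strategy: Y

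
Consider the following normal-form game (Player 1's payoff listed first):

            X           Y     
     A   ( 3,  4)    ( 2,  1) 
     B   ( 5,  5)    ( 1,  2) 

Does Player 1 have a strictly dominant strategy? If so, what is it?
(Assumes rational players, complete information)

No strictly dominant strategy exists for Player 1

Work:
A strategy strictly dominates another if it gives a strictly higher payoff against every opponent action. Compare each pair of P1's strategies column-by-column:
  A vs B: [3 vs 5, 2 vs 1] → A does not strictly dominate B (column X: 3 ≤ 5)
  B vs A: [5 vs 3, 1 vs 2] → B does not strictly dominate A (column Y: 1 ≤ 2)
No single strategy strictly dominates all others → no strictly dominant strategy.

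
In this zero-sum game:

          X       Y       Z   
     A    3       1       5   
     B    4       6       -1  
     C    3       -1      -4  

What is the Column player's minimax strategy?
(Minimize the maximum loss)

Column should play X, value = 4

Work:
Column player minimizes Row's maximum payoff:
Column X: max payoff to Row = 4
Column Y: max payoff to Row = 6
Column Z: max payoff to Row = 5
Minimum is 4, achieved by column X.
Minimax strategy: X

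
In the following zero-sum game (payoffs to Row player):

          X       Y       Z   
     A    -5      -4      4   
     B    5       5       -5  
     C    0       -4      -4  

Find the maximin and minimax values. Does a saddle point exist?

Maximin = -4, Minimax = 4, Saddle: False

Work:
Row minimums: [-5, -5, -4] → maximin = -4
Column maximums: [5, 5, 4] → minimax = 4
No saddle point (maximin ≠ minimax). Mixed strategy needed.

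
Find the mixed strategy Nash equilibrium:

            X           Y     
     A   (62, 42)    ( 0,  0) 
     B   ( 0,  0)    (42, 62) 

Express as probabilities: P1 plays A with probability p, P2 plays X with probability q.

p = 0.5962, q = 0.4038

Work:
Find probabilities that make opponent indifferent:
P2 chooses q to make P1 indifferent between A and B
P1 chooses p to make P2 indifferent between X and Y
Mixed NE: P1 plays (A: 0.5962, B: 0.4038), P2 plays (X: 0.4038, Y: 0.5962)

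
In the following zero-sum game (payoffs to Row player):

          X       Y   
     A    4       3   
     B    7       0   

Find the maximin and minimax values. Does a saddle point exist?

Maximin = 3, Minimax = 3, Saddle: True

Work:
Row minimums: [3, 0] → maximin = 3
Column maximums: [7, 3] → minimax = 3
Saddle point exists! Game value = 3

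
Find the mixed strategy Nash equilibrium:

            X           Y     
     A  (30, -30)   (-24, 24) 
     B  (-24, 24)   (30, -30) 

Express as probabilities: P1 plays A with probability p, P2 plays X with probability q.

p = 0.5, q = 0.5

Work:
Find probabilities that make opponent indifferent:
P2 chooses q to make P1 indifferent between A and B
P1 chooses p to make P2 indifferent between X and Y
Mixed NE: P1 plays (A: 0.5, B: 0.5), P2 plays (X: 0.5, Y: 0.5)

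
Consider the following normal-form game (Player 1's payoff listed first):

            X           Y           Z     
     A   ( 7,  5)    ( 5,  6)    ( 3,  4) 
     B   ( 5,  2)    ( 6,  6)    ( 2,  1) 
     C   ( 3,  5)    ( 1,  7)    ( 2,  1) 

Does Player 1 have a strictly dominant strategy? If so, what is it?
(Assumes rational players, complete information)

No strictly dominant strategy exists for Player 1

Work:
A strategy strictly dominates another if it gives a strictly higher payoff against every opponent action. Compare each pair of P1's strategies column-by-column:
  A vs B: [7 vs 5, 5 vs 6, 3 vs 2] → A does not strictly dominate B (column Y: 5 ≤ 6)
  A vs C: [7 vs 3, 5 vs 1, 3 vs 2] → A strictly dominates C
  B vs A: [5 vs 7, 6 vs 5, 2 vs 3] → B does not strictly dominate A (column X: 5 ≤ 7)
  B vs C: [5 vs 3, 6 vs 1, 2 vs 2] → B does not strictly dominate C (column Z: 2 ≤ 2)
  C vs A: [3 vs 7, 1 vs 5, 2 vs 3] → C does not strictly dominate A (column X: 3 ≤ 7)
  C vs B: [3 vs 5, 1 vs 6, 2 vs 2] → C does not strictly dominate B (column X: 3 ≤ 5)
No single strategy strictly dominates all others → no strictly dominant strategy.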